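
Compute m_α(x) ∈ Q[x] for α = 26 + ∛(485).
m_α(x) = x^3 - 78x^2 + 2028x - 18061

Set β = α - 26 = ∛(485), so β^3 = 485. Then (α - 26)^3 - 485 = 0, i.e. α is a root of g(x) = (x - 26)^3 - 485 = x^3 - 78x^2 + 2028x - 18061. Since g(x) = h(x - 26) where h(x) = x^3 - 485, and h is irreducible over Q (because 485 is not a perfect cube, so h has no rational root, and a monic cubic with no rational root is irreducible), g is also irreducible (irreducibility is preserved under the substitution x → x - 26). Hence m_α(x) = x^3 - 78x^2 + 2028x - 18061.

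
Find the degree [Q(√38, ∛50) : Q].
[Q(√38, ∛50) : Q] = 6

Let L = Q(√38, ∛50). Since Q(√38) ⊂ L and [Q(√38):Q] = 2, the tower law gives 2 | [L:Q]. Likewise Q(∛50) ⊂ L with [Q(∛50):Q] = 3 (because 50 is not a perfect cube), so 3 | [L:Q]. As gcd(2,3) = 1, [L:Q] is divisible by 6. Conversely L is generated over Q by √38 and ∛50, so [L:Q] ≤ 2·3 = 6. Therefore [Q(√38, ∛50) : Q] = 6.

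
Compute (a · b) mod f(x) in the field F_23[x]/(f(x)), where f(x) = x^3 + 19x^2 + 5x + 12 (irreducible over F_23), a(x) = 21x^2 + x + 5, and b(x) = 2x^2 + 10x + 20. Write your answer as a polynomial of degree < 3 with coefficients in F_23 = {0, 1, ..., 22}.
a · b ≡ 2x^2 + 12x + 2 (mod f(x))

Multiply in F_23[x]: a(x)·b(x) = (21x^2 + x + 5)·(2x^2 + 10x + 20) = 19x^4 + 5x^3 + 3x^2 + x + 8. This has degree ≥ 3, so divide by f(x) over F_23: 19x^4 + 5x^3 + 3x^2 + x + 8 = (19x + 12)·(x^3 + 19x^2 + 5x + 12) + (2x^2 + 12x + 2). Hence a·b ≡ 2x^2 + 12x + 2 (mod f). (F_23[x]/(f) is a field with 23^3 = 12167 elements since f is irreducible of degree 3.)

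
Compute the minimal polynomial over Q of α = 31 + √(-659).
m_α(x) = x^2 - 62x + 1620

From α - 31 = √(-659), squaring gives (α - 31)^2 = -659, i.e. α^2 - 62α + 961 = -659, so α^2 - 62α + 1620 = 0. The discriminant of x^2 - 62x + 1620 is (-62)^2 - 4·(1620) = 3844 - 6480 = -2636, and 4·(-659) is not a perfect square in Q since -659 is squarefree and ≠ 1. Hence x^2 - 62x + 1620 is irreducible over Q and is the minimal polynomial of α.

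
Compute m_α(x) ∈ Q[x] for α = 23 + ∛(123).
m_α(x) = x^3 - 69x^2 + 1587x - 12290

Set β = α - 23 = ∛(123), so β^3 = 123. Then (α - 23)^3 - 123 = 0, i.e. α is a root of g(x) = (x - 23)^3 - 123 = x^3 - 69x^2 + 1587x - 12290. Since g(x) = h(x - 23) where h(x) = x^3 - 123, and h is irreducible over Q (because 123 is not a perfect cube, so h has no rational root, and a monic cubic with no rational root is irreducible), g is also irreducible (irreducibility is preserved under the substitution x → x - 23). Hence m_α(x) = x^3 - 69x^2 + 1587x - 12290.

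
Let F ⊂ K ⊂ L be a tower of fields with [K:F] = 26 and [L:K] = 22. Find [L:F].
[L:F] = 572

The tower law says that for any tower of field extensions F ⊂ K ⊂ L with finite degrees, [L:F] = [L:K] · [K:F]. Here this gives [L:F] = 22 · 26 = 572.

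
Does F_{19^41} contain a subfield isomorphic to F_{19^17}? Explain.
No: F_{19^17} is not a subfield of F_{19^41}

F_{p^m} embeds in F_{p^n} iff m | n. Here 17 ∤ 41 (since 41 = 2·17 + 7 with remainder 7 ≠ 0), so F_{19^17} is not a subfield of F_{19^41}. Equivalently: if it were, the tower law would give 17 = [F_{19^17}:F_19] dividing [F_{19^41}:F_19] = 41, contradiction.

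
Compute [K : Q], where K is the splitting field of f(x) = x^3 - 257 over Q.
[K : Q] = 6

The roots of x^3 - 257 are ∛257, ω∛257, ω^2∛257 where ω = e^(2πi/3) is a primitive cube root of unity, so K = Q(∛257, ω). Now [Q(∛257):Q] = 3 (since 257 is not a perfect cube, x^3 - 257 is irreducible) and [Q(ω):Q] = 2. Both 2 and 3 divide [K:Q], and [K:Q] ≤ 3·2 = 6, so [K:Q] = 6. (Equivalently: Q(∛257) ⊂ R but ω ∉ R, so [K : Q(∛257)] = 2.)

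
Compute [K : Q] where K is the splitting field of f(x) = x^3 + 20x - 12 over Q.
[K : Q] = 6

By the rational root test, any rational root of the monic integer polynomial f(x) = x^3 + 20x - 12 must be an integer dividing the constant term -12, i.e. one of ±{1, 2, 3, 4, 6, 12}. Evaluating: f(1) = 9, f(-1) = -33, f(2) = 36, f(-2) = -60, f(3) = 75, f(-3) = -99, f(4) = 132, f(-4) = -156, f(6) = 324, f(-6) = -348, f(12) = 1956, f(-12) = -1980; none is 0, so f has no rational root and is therefore irreducible over Q (a cubic with no linear factor over a field is irreducible). For an irreducible cubic, the Galois group is A_3 or S_3 according as the discriminant disc(f) = -4a^3 - 27b^2 = -4·(20)^3 - 27·(-12)^2 = -35888 is or is not a square in Q. Here disc(f) = -35888 is not a perfect square in Q, so the Galois group of f over Q is not contained in A_3 and must be all of S_3. The splitting field has degree |S_3| = 6 over Q, so [K : Q] = 6.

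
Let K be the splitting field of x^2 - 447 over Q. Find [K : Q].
[K : Q] = 2

f(x) = x^2 - 447 factors as (x - √447)(x + √447). The splitting field is K = Q(√447). Since 447 is squarefree and > 1, it is not a perfect square, so x^2 - 447 is irreducible over Q and [Q(√447) : Q] = 2. Hence [K : Q] = 2.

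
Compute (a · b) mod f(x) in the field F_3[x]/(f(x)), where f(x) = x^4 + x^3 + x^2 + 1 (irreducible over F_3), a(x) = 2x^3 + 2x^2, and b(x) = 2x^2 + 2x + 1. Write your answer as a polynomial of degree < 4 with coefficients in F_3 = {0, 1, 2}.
a · b ≡ x^3 + x^2 + 2x + 2 (mod f(x))

Multiply in F_3[x]: a(x)·b(x) = (2x^3 + 2x^2)·(2x^2 + 2x + 1) = x^5 + 2x^4 + 2x^2. This has degree ≥ 4, so divide by f(x) over F_3: x^5 + 2x^4 + 2x^2 = (x + 1)·(x^4 + x^3 + x^2 + 1) + (x^3 + x^2 + 2x + 2). Hence a·b ≡ x^3 + x^2 + 2x + 2 (mod f). (F_3[x]/(f) is a field with 3^4 = 81 elements since f is irreducible of degree 4.)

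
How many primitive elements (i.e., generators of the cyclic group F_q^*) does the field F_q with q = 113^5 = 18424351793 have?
There are φ(18424351792) = 7149600000 primitive elements

F_q^* is cyclic of order q - 1 = 18424351792. A cyclic group of order m has exactly φ(m) generators. Here m = 18424351792 = 2^4 · 7 · 11 · 251 · 59581, so the number of primitive elements is φ(18424351792) = 7149600000.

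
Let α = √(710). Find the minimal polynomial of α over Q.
m_α(x) = x^2 - 710

α satisfies α^2 - 710 = 0, so x^2 - 710 annihilates α. Since d = 710 is squarefree and ≠ 1, it is not a perfect square in Q, so x^2 - 710 has no rational root and is therefore irreducible over Q (a degree-2 polynomial over a field is irreducible iff it has no root). Hence m_α(x) = x^2 - 710.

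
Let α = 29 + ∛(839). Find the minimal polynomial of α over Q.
m_α(x) = x^3 - 87x^2 + 2523x - 25228

Set β = α - 29 = ∛(839), so β^3 = 839. Then (α - 29)^3 - 839 = 0, i.e. α is a root of g(x) = (x - 29)^3 - 839 = x^3 - 87x^2 + 2523x - 25228. Since g(x) = h(x - 29) where h(x) = x^3 - 839, and h is irreducible over Q (because 839 is not a perfect cube, so h has no rational root, and a monic cubic with no rational root is irreducible), g is also irreducible (irreducibility is preserved under the substitution x → x - 29). Hence m_α(x) = x^3 - 87x^2 + 2523x - 25228.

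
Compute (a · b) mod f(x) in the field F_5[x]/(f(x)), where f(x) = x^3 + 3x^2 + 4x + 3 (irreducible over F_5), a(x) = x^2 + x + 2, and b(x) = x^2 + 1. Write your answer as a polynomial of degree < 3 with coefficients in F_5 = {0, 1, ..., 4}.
a · b ≡ x + 3 (mod f(x))

Multiply in F_5[x]: a(x)·b(x) = (x^2 + x + 2)·(x^2 + 1) = x^4 + x^3 + 3x^2 + x + 2. This has degree ≥ 3, so divide by f(x) over F_5: x^4 + x^3 + 3x^2 + x + 2 = (x + 3)·(x^3 + 3x^2 + 4x + 3) + (x + 3). Hence a·b ≡ x + 3 (mod f). (F_5[x]/(f) is a field with 5^3 = 125 elements since f is irreducible of degree 3.)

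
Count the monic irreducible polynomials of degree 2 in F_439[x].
There are 96141 monic irreducible polynomials of degree 2 over F_439

Each element of F_{439^2} that lies in no proper subfield is a root of exactly one monic irreducible of degree 2 over F_439, and each such polynomial has 2 distinct roots in F_{439^2}. By Möbius inversion the count is N_439(2) = (1/2) Σ_{d|2} μ(2/d) · 439^d = (1/2)(μ(2)·439^1 + μ(1)·439^2) = 192282/2 = 96141.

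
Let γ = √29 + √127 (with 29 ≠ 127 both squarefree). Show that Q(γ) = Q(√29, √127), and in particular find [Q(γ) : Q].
[Q(γ) : Q] = 4 (equivalently, Q(γ) = Q(√29, √127))

Obviously Q(γ) ⊆ Q(√29, √127), and [Q(√29, √127):Q] = 4 (since 29, 127 are distinct squarefree integers > 1 with 3683 not a perfect square). To show equality we compute the minimal polynomial of γ. From γ = √29 + √127: γ^2 = 29 + 2√(3683) + 127 = 156 + 2√(3683), so γ^2 - 156 = 2√(3683); squaring, (γ^2 - 156)^2 = 4·3683, i.e. γ^4 - 312γ^2 + 24336 - 14732 = 0, i.e. γ^4 - 312γ^2 + 9604 = 0. So γ is a root of x^4 - 312x^2 + 9604. This polynomial is irreducible over Q: it has no rational root (each ±√29 ± √127 is irrational), and any factorization into two quadratics over Q would force √(3683) ∈ Q (pairing opposite roots) or √29, √127 ∈ Q (other pairings), all impossible. Hence [Q(γ):Q] = 4 = [Q(√29, √127):Q], so Q(γ) = Q(√29, √127).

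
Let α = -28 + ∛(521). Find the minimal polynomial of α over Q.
m_α(x) = x^3 + 84x^2 + 2352x + 21431

Set β = α + 28 = ∛(521), so β^3 = 521. Then (α + 28)^3 - 521 = 0, i.e. α is a root of g(x) = (x + 28)^3 - 521 = x^3 + 84x^2 + 2352x + 21431. Since g(x) = h(x + 28) where h(x) = x^3 - 521, and h is irreducible over Q (because 521 is not a perfect cube, so h has no rational root, and a monic cubic with no rational root is irreducible), g is also irreducible (irreducibility is preserved under the substitution x → x + 28). Hence m_α(x) = x^3 + 84x^2 + 2352x + 21431.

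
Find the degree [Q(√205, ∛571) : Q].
[Q(√205, ∛571) : Q] = 6

Let L = Q(√205, ∛571). Since Q(√205) ⊂ L and [Q(√205):Q] = 2, the tower law gives 2 | [L:Q]. Likewise Q(∛571) ⊂ L with [Q(∛571):Q] = 3 (because 571 is not a perfect cube), so 3 | [L:Q]. As gcd(2,3) = 1, [L:Q] is divisible by 6. Conversely L is generated over Q by √205 and ∛571, so [L:Q] ≤ 2·3 = 6. Therefore [Q(√205, ∛571) : Q] = 6.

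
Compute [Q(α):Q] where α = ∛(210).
[Q(α):Q] = 3

The minimal polynomial of α is x^3 - 210, irreducible over Q since 210 is not a perfect cube (so x^3 - 210 has no rational root). Hence [Q(α):Q] = deg(m_α) = 3.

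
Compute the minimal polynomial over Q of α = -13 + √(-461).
m_α(x) = x^2 + 26x + 630

From α + 13 = √(-461), squaring gives (α + 13)^2 = -461, i.e. α^2 + 26α + 169 = -461, so α^2 + 26α + 630 = 0. The discriminant of x^2 + 26x + 630 is (26)^2 - 4·(630) = 676 - 2520 = -1844, and 4·(-461) is not a perfect square in Q since -461 is squarefree and ≠ 1. Hence x^2 + 26x + 630 is irreducible over Q and is the minimal polynomial of α.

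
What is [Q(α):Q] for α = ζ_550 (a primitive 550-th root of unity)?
[Q(α):Q] = 200

The minimal polynomial of ζ_550 over Q is the 550-th cyclotomic polynomial Φ_550(x), which is irreducible over Q and has degree φ(550) = 200. Hence [Q(α):Q] = φ(550) = 200.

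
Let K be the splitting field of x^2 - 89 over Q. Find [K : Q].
[K : Q] = 2

f(x) = x^2 - 89 factors as (x - √89)(x + √89). The splitting field is K = Q(√89). Since 89 is squarefree and > 1, it is not a perfect square, so x^2 - 89 is irreducible over Q and [Q(√89) : Q] = 2. Hence [K : Q] = 2.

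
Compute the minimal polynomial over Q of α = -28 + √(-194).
m_α(x) = x^2 + 56x + 978

From α + 28 = √(-194), squaring gives (α + 28)^2 = -194, i.e. α^2 + 56α + 784 = -194, so α^2 + 56α + 978 = 0. The discriminant of x^2 + 56x + 978 is (56)^2 - 4·(978) = 3136 - 3912 = -776, and 4·(-194) is not a perfect square in Q since -194 is squarefree and ≠ 1. Hence x^2 + 56x + 978 is irreducible over Q and is the minimal polynomial of α.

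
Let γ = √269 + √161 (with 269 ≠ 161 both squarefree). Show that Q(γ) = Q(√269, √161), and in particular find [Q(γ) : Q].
[Q(γ) : Q] = 4 (equivalently, Q(γ) = Q(√269, √161))

Obviously Q(γ) ⊆ Q(√269, √161), and [Q(√269, √161):Q] = 4 (since 269, 161 are distinct squarefree integers > 1 with 43309 not a perfect square). To show equality we compute the minimal polynomial of γ. From γ = √269 + √161: γ^2 = 269 + 2√(43309) + 161 = 430 + 2√(43309), so γ^2 - 430 = 2√(43309); squaring, (γ^2 - 430)^2 = 4·43309, i.e. γ^4 - 860γ^2 + 184900 - 173236 = 0, i.e. γ^4 - 860γ^2 + 11664 = 0. So γ is a root of x^4 - 860x^2 + 11664. This polynomial is irreducible over Q: it has no rational root (each ±√269 ± √161 is irrational), and any factorization into two quadratics over Q would force √(43309) ∈ Q (pairing opposite roots) or √269, √161 ∈ Q (other pairings), all impossible. Hence [Q(γ):Q] = 4 = [Q(√269, √161):Q], so Q(γ) = Q(√269, √161).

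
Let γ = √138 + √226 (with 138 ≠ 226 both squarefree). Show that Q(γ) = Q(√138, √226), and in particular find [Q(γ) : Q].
[Q(γ) : Q] = 4 (equivalently, Q(γ) = Q(√138, √226))

Obviously Q(γ) ⊆ Q(√138, √226), and [Q(√138, √226):Q] = 4 (since 138, 226 are distinct squarefree integers > 1 with 31188 not a perfect square). To show equality we compute the minimal polynomial of γ. From γ = √138 + √226: γ^2 = 138 + 2√(31188) + 226 = 364 + 2√(31188), so γ^2 - 364 = 2√(31188); squaring, (γ^2 - 364)^2 = 4·31188, i.e. γ^4 - 728γ^2 + 132496 - 124752 = 0, i.e. γ^4 - 728γ^2 + 7744 = 0. So γ is a root of x^4 - 728x^2 + 7744. This polynomial is irreducible over Q: it has no rational root (each ±√138 ± √226 is irrational), and any factorization into two quadratics over Q would force √(31188) ∈ Q (pairing opposite roots) or √138, √226 ∈ Q (other pairings), all impossible. Hence [Q(γ):Q] = 4 = [Q(√138, √226):Q], so Q(γ) = Q(√138, √226).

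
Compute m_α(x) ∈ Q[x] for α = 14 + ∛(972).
m_α(x) = x^3 - 42x^2 + 588x - 3716

Set β = α - 14 = ∛(972), so β^3 = 972. Then (α - 14)^3 - 972 = 0, i.e. α is a root of g(x) = (x - 14)^3 - 972 = x^3 - 42x^2 + 588x - 3716. Since g(x) = h(x - 14) where h(x) = x^3 - 972, and h is irreducible over Q (because 972 is not a perfect cube, so h has no rational root, and a monic cubic with no rational root is irreducible), g is also irreducible (irreducibility is preserved under the substitution x → x - 14). Hence m_α(x) = x^3 - 42x^2 + 588x - 3716.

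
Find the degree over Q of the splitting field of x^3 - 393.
[K : Q] = 6

The roots of x^3 - 393 are ∛393, ω∛393, ω^2∛393 where ω = e^(2πi/3) is a primitive cube root of unity, so K = Q(∛393, ω). Now [Q(∛393):Q] = 3 (since 393 is not a perfect cube, x^3 - 393 is irreducible) and [Q(ω):Q] = 2. Both 2 and 3 divide [K:Q], and [K:Q] ≤ 3·2 = 6, so [K:Q] = 6. (Equivalently: Q(∛393) ⊂ R but ω ∉ R, so [K : Q(∛393)] = 2.)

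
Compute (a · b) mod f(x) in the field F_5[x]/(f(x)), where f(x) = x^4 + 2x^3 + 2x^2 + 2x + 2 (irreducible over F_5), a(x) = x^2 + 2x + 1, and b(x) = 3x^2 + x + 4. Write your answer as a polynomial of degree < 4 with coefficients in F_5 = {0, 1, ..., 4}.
a · b ≡ x^3 + 3x^2 + 3x + 3 (mod f(x))

Multiply in F_5[x]: a(x)·b(x) = (x^2 + 2x + 1)·(3x^2 + x + 4) = 3x^4 + 2x^3 + 4x^2 + 4x + 4. This has degree ≥ 4, so divide by f(x) over F_5: 3x^4 + 2x^3 + 4x^2 + 4x + 4 = (3)·(x^4 + 2x^3 + 2x^2 + 2x + 2) + (x^3 + 3x^2 + 3x + 3). Hence a·b ≡ x^3 + 3x^2 + 3x + 3 (mod f). (F_5[x]/(f) is a field with 5^4 = 625 elements since f is irreducible of degree 4.)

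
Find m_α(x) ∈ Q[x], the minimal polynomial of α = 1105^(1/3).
m_α(x) = x^3 - 1105

α satisfies α^3 = 1105, so x^3 - 1105 annihilates α. By the rational root test, a rational root p/q (in lowest terms) of x^3 - 1105 would satisfy p^3 = 1105 q^3, forcing q = 1 and p^3 = 1105; but 1105 is not a perfect cube, contradiction. A monic cubic over Q with no rational root is irreducible (any nontrivial factorization would include a linear factor). Hence x^3 - 1105 is the minimal polynomial of α, and in particular [Q(α):Q] = 3.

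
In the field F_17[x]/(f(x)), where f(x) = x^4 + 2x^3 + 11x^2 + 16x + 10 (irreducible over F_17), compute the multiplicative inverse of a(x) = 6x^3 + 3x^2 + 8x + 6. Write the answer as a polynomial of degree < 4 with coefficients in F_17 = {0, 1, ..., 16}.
a(x)^(-1) ≡ 6x^3 + 2x^2 + x + 8 (mod f(x))

Since f is irreducible over F_17, F_17[x]/(f) is a field and a(x) ≠ 0 has an inverse. Apply the extended Euclidean algorithm to f(x) and a(x) in F_17[x]: f(x) = (3x + 13)·a(x) + (16x^2 + 13x);  a(x) = (11x + 4)·(16x^2 + 13x) + (7x + 6);  (16x^2 + 13x) = (12x + 11)·(7x + 6) + (2). The last nonzero remainder is the constant 2 = gcd(f, a) in F_17. Back-substituting through the division chain expresses 2 = s(x)·a(x) + t(x)·f(x) with s(x) ≡ 12x^3 + 4x^2 + 2x + 16 (mod f), so (12x^3 + 4x^2 + 2x + 16)·a(x) ≡ 2 (mod f). Multiplying by 2^(-1) ≡ 9 in F_17 gives a(x)^(-1) ≡ 9·(12x^3 + 4x^2 + 2x + 16) ≡ 6x^3 + 2x^2 + x + 8 (mod f). Check: (6x^3 + 3x^2 + 8x + 6)·(6x^3 + 2x^2 + x + 8) = 2x^6 + 13x^5 + 9x^4 + x^3 + 10x^2 + 2x + 14 ≡ 1 (mod x^4 + 2x^3 + 11x^2 + 16x + 10).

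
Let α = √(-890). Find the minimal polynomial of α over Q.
m_α(x) = x^2 + 890

α satisfies α^2 + 890 = 0, so x^2 + 890 annihilates α. Since d = -890 is squarefree and ≠ 1, it is not a perfect square in Q, so x^2 + 890 has no rational root and is therefore irreducible over Q (a degree-2 polynomial over a field is irreducible iff it has no root). Hence m_α(x) = x^2 + 890.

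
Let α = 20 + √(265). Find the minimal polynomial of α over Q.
m_α(x) = x^2 - 40x + 135

From α - 20 = √(265), squaring gives (α - 20)^2 = 265, i.e. α^2 - 40α + 400 = 265, so α^2 - 40α + 135 = 0. The discriminant of x^2 - 40x + 135 is (-40)^2 - 4·(135) = 1600 - 540 = 1060, and 4·(265) is not a perfect square in Q since 265 is squarefree and ≠ 1. Hence x^2 - 40x + 135 is irreducible over Q and is the minimal polynomial of α.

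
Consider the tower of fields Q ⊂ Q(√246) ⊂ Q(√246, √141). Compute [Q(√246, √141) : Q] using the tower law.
[Q(√246, √141) : Q] = 4

[Q(√246):Q] = 2 (min poly x^2 - 246, irreducible since 246 is squarefree > 1). For the top step, suppose √141 ∈ Q(√246), say √141 = c + d√246 with c, d ∈ Q. Squaring: 141 = c^2 + 246d^2 + 2cd√246. Since √246 ∉ Q this forces 2cd = 0. If d = 0 then √141 = c ∈ Q, contradicting 141 squarefree > 1. If c = 0 then 141 = 246d^2, so 246·141 = (246d)^2 is a perfect square in Q — but 246·141 = 34686 is not a perfect square (since 246 and 141 are distinct squarefree integers). Contradiction. Hence √141 ∉ Q(√246), so x^2 - 141 stays irreducible over Q(√246) and [Q(√246, √141) : Q(√246)] = 2. By the tower law, [Q(√246, √141) : Q] = 2 · 2 = 4.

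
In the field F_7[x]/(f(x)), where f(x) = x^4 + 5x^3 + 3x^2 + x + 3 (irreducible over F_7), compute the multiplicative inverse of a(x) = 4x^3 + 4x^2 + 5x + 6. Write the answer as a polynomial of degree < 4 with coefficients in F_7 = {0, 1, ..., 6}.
a(x)^(-1) ≡ 3x^3 + 5x^2 + 2x + 6 (mod f(x))

Since f is irreducible over F_7, F_7[x]/(f) is a field and a(x) ≠ 0 has an inverse. Apply the extended Euclidean algorithm to f(x) and a(x) in F_7[x]: f(x) = (2x + 1)·a(x) + (3x^2 + 5x + 4);  a(x) = (6x + 3)·(3x^2 + 5x + 4) + (x + 1);  (3x^2 + 5x + 4) = (3x + 2)·(x + 1) + (2). The last nonzero remainder is the constant 2 = gcd(f, a) in F_7. Back-substituting through the division chain expresses 2 = s(x)·a(x) + t(x)·f(x) with s(x) ≡ 6x^3 + 3x^2 + 4x + 5 (mod f), so (6x^3 + 3x^2 + 4x + 5)·a(x) ≡ 2 (mod f). Multiplying by 2^(-1) ≡ 4 in F_7 gives a(x)^(-1) ≡ 4·(6x^3 + 3x^2 + 4x + 5) ≡ 3x^3 + 5x^2 + 2x + 6 (mod f). Check: (4x^3 + 4x^2 + 5x + 6)·(3x^3 + 5x^2 + 2x + 6) = 5x^6 + 4x^5 + x^4 + 5x^3 + x^2 + 1 ≡ 1 (mod x^4 + 5x^3 + 3x^2 + x + 3).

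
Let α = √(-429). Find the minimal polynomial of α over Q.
m_α(x) = x^2 + 429

α satisfies α^2 + 429 = 0, so x^2 + 429 annihilates α. Since d = -429 is squarefree and ≠ 1, it is not a perfect square in Q, so x^2 + 429 has no rational root and is therefore irreducible over Q (a degree-2 polynomial over a field is irreducible iff it has no root). Hence m_α(x) = x^2 + 429.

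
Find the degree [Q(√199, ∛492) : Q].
[Q(√199, ∛492) : Q] = 6

Let L = Q(√199, ∛492). Since Q(√199) ⊂ L and [Q(√199):Q] = 2, the tower law gives 2 | [L:Q]. Likewise Q(∛492) ⊂ L with [Q(∛492):Q] = 3 (because 492 is not a perfect cube), so 3 | [L:Q]. As gcd(2,3) = 1, [L:Q] is divisible by 6. Conversely L is generated over Q by √199 and ∛492, so [L:Q] ≤ 2·3 = 6. Therefore [Q(√199, ∛492) : Q] = 6.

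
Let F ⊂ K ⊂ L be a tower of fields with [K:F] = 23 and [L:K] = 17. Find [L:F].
[L:F] = 391

The tower law says that for any tower of field extensions F ⊂ K ⊂ L with finite degrees, [L:F] = [L:K] · [K:F]. Here this gives [L:F] = 17 · 23 = 391.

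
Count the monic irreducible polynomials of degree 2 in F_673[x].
There are 226128 monic irreducible polynomials of degree 2 over F_673

Each element of F_{673^2} that lies in no proper subfield is a root of exactly one monic irreducible of degree 2 over F_673, and each such polynomial has 2 distinct roots in F_{673^2}. By Möbius inversion the count is N_673(2) = (1/2) Σ_{d|2} μ(2/d) · 673^d = (1/2)(μ(2)·673^1 + μ(1)·673^2) = 452256/2 = 226128.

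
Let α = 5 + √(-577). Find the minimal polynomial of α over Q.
m_α(x) = x^2 - 10x + 602

From α - 5 = √(-577), squaring gives (α - 5)^2 = -577, i.e. α^2 - 10α + 25 = -577, so α^2 - 10α + 602 = 0. The discriminant of x^2 - 10x + 602 is (-10)^2 - 4·(602) = 100 - 2408 = -2308, and 4·(-577) is not a perfect square in Q since -577 is squarefree and ≠ 1. Hence x^2 - 10x + 602 is irreducible over Q and is the minimal polynomial of α.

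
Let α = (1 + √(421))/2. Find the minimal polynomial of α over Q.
m_α(x) = x^2 - x - 105

From 2α - 1 = √(421), squaring gives (2α - 1)^2 = 421, i.e. 4α^2 - 4α + 1 = 421, so α^2 - α + (1 - 421)/4 = 0. Since 421 ≡ 1 (mod 4), (1 - 421)/4 = -105 ∈ Z. The polynomial x^2 - x - 105 has discriminant 1 - 4·(-105) = 421, which is not a perfect square in Q (d = 421 is squarefree and ≠ 1), so x^2 - x - 105 is irreducible over Q. It is the minimal polynomial of α.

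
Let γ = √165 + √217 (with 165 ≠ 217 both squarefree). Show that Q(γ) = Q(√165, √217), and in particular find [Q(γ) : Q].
[Q(γ) : Q] = 4 (equivalently, Q(γ) = Q(√165, √217))

Obviously Q(γ) ⊆ Q(√165, √217), and [Q(√165, √217):Q] = 4 (since 165, 217 are distinct squarefree integers > 1 with 35805 not a perfect square). To show equality we compute the minimal polynomial of γ. From γ = √165 + √217: γ^2 = 165 + 2√(35805) + 217 = 382 + 2√(35805), so γ^2 - 382 = 2√(35805); squaring, (γ^2 - 382)^2 = 4·35805, i.e. γ^4 - 764γ^2 + 145924 - 143220 = 0, i.e. γ^4 - 764γ^2 + 2704 = 0. So γ is a root of x^4 - 764x^2 + 2704. This polynomial is irreducible over Q: it has no rational root (each ±√165 ± √217 is irrational), and any factorization into two quadratics over Q would force √(35805) ∈ Q (pairing opposite roots) or √165, √217 ∈ Q (other pairings), all impossible. Hence [Q(γ):Q] = 4 = [Q(√165, √217):Q], so Q(γ) = Q(√165, √217).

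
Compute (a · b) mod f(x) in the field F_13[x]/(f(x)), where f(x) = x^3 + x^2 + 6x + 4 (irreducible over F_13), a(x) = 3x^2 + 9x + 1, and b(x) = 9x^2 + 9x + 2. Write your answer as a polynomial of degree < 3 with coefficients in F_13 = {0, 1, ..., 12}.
a · b ≡ 9x^2 + 5x + 3 (mod f(x))

Multiply in F_13[x]: a(x)·b(x) = (3x^2 + 9x + 1)·(9x^2 + 9x + 2) = x^4 + 4x^3 + 5x^2 + x + 2. This has degree ≥ 3, so divide by f(x) over F_13: x^4 + 4x^3 + 5x^2 + x + 2 = (x + 3)·(x^3 + x^2 + 6x + 4) + (9x^2 + 5x + 3). Hence a·b ≡ 9x^2 + 5x + 3 (mod f). (F_13[x]/(f) is a field with 13^3 = 2197 elements since f is irreducible of degree 3.)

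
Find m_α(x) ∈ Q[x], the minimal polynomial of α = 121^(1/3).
m_α(x) = x^3 - 121

α satisfies α^3 = 121, so x^3 - 121 annihilates α. By the rational root test, a rational root p/q (in lowest terms) of x^3 - 121 would satisfy p^3 = 121 q^3, forcing q = 1 and p^3 = 121; but 121 is not a perfect cube, contradiction. A monic cubic over Q with no rational root is irreducible (any nontrivial factorization would include a linear factor). Hence x^3 - 121 is the minimal polynomial of α, and in particular [Q(α):Q] = 3.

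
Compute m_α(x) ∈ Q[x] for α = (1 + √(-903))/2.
m_α(x) = x^2 - x + 226

From 2α - 1 = √(-903), squaring gives (2α - 1)^2 = -903, i.e. 4α^2 - 4α + 1 = -903, so α^2 - α + (1 + 903)/4 = 0. Since -903 ≡ 1 (mod 4), (1 + 903)/4 = 226 ∈ Z. The polynomial x^2 - x + 226 has discriminant 1 - 4·(226) = -903, which is not a perfect square in Q (d = -903 is squarefree and ≠ 1), so x^2 - x + 226 is irreducible over Q. It is the minimal polynomial of α.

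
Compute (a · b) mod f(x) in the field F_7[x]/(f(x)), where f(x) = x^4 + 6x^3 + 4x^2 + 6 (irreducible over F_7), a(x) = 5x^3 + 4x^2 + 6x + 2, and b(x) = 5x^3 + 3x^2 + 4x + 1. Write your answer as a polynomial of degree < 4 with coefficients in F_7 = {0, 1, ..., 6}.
a · b ≡ 6x^3 + 6x^2 + 4x + 3 (mod f(x))

Multiply in F_7[x]: a(x)·b(x) = (5x^3 + 4x^2 + 6x + 2)·(5x^3 + 3x^2 + 4x + 1) = 4x^6 + 6x^4 + 6x^2 + 2. This has degree ≥ 4, so divide by f(x) over F_7: 4x^6 + 6x^4 + 6x^2 + 2 = (4x^2 + 4x + 1)·(x^4 + 6x^3 + 4x^2 + 6) + (6x^3 + 6x^2 + 4x + 3). Hence a·b ≡ 6x^3 + 6x^2 + 4x + 3 (mod f). (F_7[x]/(f) is a field with 7^4 = 2401 elements since f is irreducible of degree 4.)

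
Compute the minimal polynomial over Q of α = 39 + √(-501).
m_α(x) = x^2 - 78x + 2022

From α - 39 = √(-501), squaring gives (α - 39)^2 = -501, i.e. α^2 - 78α + 1521 = -501, so α^2 - 78α + 2022 = 0. The discriminant of x^2 - 78x + 2022 is (-78)^2 - 4·(2022) = 6084 - 8088 = -2004, and 4·(-501) is not a perfect square in Q since -501 is squarefree and ≠ 1. Hence x^2 - 78x + 2022 is irreducible over Q and is the minimal polynomial of α.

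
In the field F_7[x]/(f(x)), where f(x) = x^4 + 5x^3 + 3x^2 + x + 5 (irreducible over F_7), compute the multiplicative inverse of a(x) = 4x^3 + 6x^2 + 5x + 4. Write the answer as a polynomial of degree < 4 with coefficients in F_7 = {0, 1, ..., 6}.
a(x)^(-1) ≡ x (mod f(x))

Since f is irreducible over F_7, F_7[x]/(f) is a field and a(x) ≠ 0 has an inverse. Apply the extended Euclidean algorithm to f(x) and a(x) in F_7[x]: f(x) = (2x)·a(x) + (5). The last nonzero remainder is the constant 5 = gcd(f, a) in F_7. Back-substituting through the division chain expresses 5 = s(x)·a(x) + t(x)·f(x) with s(x) ≡ 5x (mod f), so (5x)·a(x) ≡ 5 (mod f). Multiplying by 5^(-1) ≡ 3 in F_7 gives a(x)^(-1) ≡ 3·(5x) ≡ x (mod f). Check: (4x^3 + 6x^2 + 5x + 4)·(x) = 4x^4 + 6x^3 + 5x^2 + 4x ≡ 1 (mod x^4 + 5x^3 + 3x^2 + x + 5).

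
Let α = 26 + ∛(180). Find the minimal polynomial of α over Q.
m_α(x) = x^3 - 78x^2 + 2028x - 17756

Set β = α - 26 = ∛(180), so β^3 = 180. Then (α - 26)^3 - 180 = 0, i.e. α is a root of g(x) = (x - 26)^3 - 180 = x^3 - 78x^2 + 2028x - 17756. Since g(x) = h(x - 26) where h(x) = x^3 - 180, and h is irreducible over Q (because 180 is not a perfect cube, so h has no rational root, and a monic cubic with no rational root is irreducible), g is also irreducible (irreducibility is preserved under the substitution x → x - 26). Hence m_α(x) = x^3 - 78x^2 + 2028x - 17756.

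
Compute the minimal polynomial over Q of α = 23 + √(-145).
m_α(x) = x^2 - 46x + 674

From α - 23 = √(-145), squaring gives (α - 23)^2 = -145, i.e. α^2 - 46α + 529 = -145, so α^2 - 46α + 674 = 0. The discriminant of x^2 - 46x + 674 is (-46)^2 - 4·(674) = 2116 - 2696 = -580, and 4·(-145) is not a perfect square in Q since -145 is squarefree and ≠ 1. Hence x^2 - 46x + 674 is irreducible over Q and is the minimal polynomial of α.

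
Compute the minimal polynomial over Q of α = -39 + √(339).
m_α(x) = x^2 + 78x + 1182

From α + 39 = √(339), squaring gives (α + 39)^2 = 339, i.e. α^2 + 78α + 1521 = 339, so α^2 + 78α + 1182 = 0. The discriminant of x^2 + 78x + 1182 is (78)^2 - 4·(1182) = 6084 - 4728 = 1356, and 4·(339) is not a perfect square in Q since 339 is squarefree and ≠ 1. Hence x^2 + 78x + 1182 is irreducible over Q and is the minimal polynomial of α.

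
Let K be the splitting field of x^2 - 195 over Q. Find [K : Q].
[K : Q] = 2

f(x) = x^2 - 195 factors as (x - √195)(x + √195). The splitting field is K = Q(√195). Since 195 is squarefree and > 1, it is not a perfect square, so x^2 - 195 is irreducible over Q and [Q(√195) : Q] = 2. Hence [K : Q] = 2.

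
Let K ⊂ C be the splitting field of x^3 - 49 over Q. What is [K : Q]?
[K : Q] = 6

The roots of x^3 - 49 are ∛49, ω∛49, ω^2∛49 where ω = e^(2πi/3) is a primitive cube root of unity, so K = Q(∛49, ω). Now [Q(∛49):Q] = 3 (since 49 is not a perfect cube, x^3 - 49 is irreducible) and [Q(ω):Q] = 2. Both 2 and 3 divide [K:Q], and [K:Q] ≤ 3·2 = 6, so [K:Q] = 6. (Equivalently: Q(∛49) ⊂ R but ω ∉ R, so [K : Q(∛49)] = 2.)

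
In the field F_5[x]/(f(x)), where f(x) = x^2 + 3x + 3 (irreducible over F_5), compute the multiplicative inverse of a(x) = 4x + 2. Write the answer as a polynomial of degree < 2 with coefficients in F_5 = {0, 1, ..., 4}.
a(x)^(-1) ≡ 2x (mod f(x))

Since f is irreducible over F_5, F_5[x]/(f) is a field and a(x) ≠ 0 has an inverse. Apply the extended Euclidean algorithm to f(x) and a(x) in F_5[x]: f(x) = (4x)·a(x) + (3). The last nonzero remainder is the constant 3 = gcd(f, a) in F_5. Back-substituting through the division chain expresses 3 = s(x)·a(x) + t(x)·f(x) with s(x) ≡ x (mod f), so (x)·a(x) ≡ 3 (mod f). Multiplying by 3^(-1) ≡ 2 in F_5 gives a(x)^(-1) ≡ 2·(x) ≡ 2x (mod f). Check: (4x + 2)·(2x) = 3x^2 + 4x ≡ 1 (mod x^2 + 3x + 3).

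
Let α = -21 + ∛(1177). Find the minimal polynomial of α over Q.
m_α(x) = x^3 + 63x^2 + 1323x + 8084

Set β = α + 21 = ∛(1177), so β^3 = 1177. Then (α + 21)^3 - 1177 = 0, i.e. α is a root of g(x) = (x + 21)^3 - 1177 = x^3 + 63x^2 + 1323x + 8084. Since g(x) = h(x + 21) where h(x) = x^3 - 1177, and h is irreducible over Q (because 1177 is not a perfect cube, so h has no rational root, and a monic cubic with no rational root is irreducible), g is also irreducible (irreducibility is preserved under the substitution x → x + 21). Hence m_α(x) = x^3 + 63x^2 + 1323x + 8084.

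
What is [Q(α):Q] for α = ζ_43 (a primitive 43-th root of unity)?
[Q(α):Q] = 42

The minimal polynomial of ζ_43 over Q is the 43-th cyclotomic polynomial Φ_43(x), which is irreducible over Q and has degree φ(43) = 42. Hence [Q(α):Q] = φ(43) = 42.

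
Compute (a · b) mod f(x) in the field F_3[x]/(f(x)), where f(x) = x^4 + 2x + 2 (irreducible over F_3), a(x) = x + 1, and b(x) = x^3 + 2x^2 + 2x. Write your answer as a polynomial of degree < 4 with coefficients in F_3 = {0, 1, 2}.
a · b ≡ x^2 + 1 (mod f(x))

Multiply in F_3[x]: a(x)·b(x) = (x + 1)·(x^3 + 2x^2 + 2x) = x^4 + x^2 + 2x. This has degree ≥ 4, so divide by f(x) over F_3: x^4 + x^2 + 2x = (1)·(x^4 + 2x + 2) + (x^2 + 1). Hence a·b ≡ x^2 + 1 (mod f). (F_3[x]/(f) is a field with 3^4 = 81 elements since f is irreducible of degree 4.)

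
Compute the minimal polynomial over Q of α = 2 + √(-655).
m_α(x) = x^2 - 4x + 659

From α - 2 = √(-655), squaring gives (α - 2)^2 = -655, i.e. α^2 - 4α + 4 = -655, so α^2 - 4α + 659 = 0. The discriminant of x^2 - 4x + 659 is (-4)^2 - 4·(659) = 16 - 2636 = -2620, and 4·(-655) is not a perfect square in Q since -655 is squarefree and ≠ 1. Hence x^2 - 4x + 659 is irreducible over Q and is the minimal polynomial of α.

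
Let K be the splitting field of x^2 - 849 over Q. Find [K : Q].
[K : Q] = 2

f(x) = x^2 - 849 factors as (x - √849)(x + √849). The splitting field is K = Q(√849). Since 849 is squarefree and > 1, it is not a perfect square, so x^2 - 849 is irreducible over Q and [Q(√849) : Q] = 2. Hence [K : Q] = 2.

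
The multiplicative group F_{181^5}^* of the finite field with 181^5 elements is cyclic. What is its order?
|F_{181^5}^*| = 194264244900

F_{181^5} has 181^5 = 194264244901 elements; its multiplicative group consists of all nonzero elements, so |F_{181^5}^*| = 194264244901 - 1 = 194264244900. (It is cyclic since any finite subgroup of the multiplicative group of a field is cyclic.)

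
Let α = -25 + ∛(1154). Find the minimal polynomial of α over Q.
m_α(x) = x^3 + 75x^2 + 1875x + 14471

Set β = α + 25 = ∛(1154), so β^3 = 1154. Then (α + 25)^3 - 1154 = 0, i.e. α is a root of g(x) = (x + 25)^3 - 1154 = x^3 + 75x^2 + 1875x + 14471. Since g(x) = h(x + 25) where h(x) = x^3 - 1154, and h is irreducible over Q (because 1154 is not a perfect cube, so h has no rational root, and a monic cubic with no rational root is irreducible), g is also irreducible (irreducibility is preserved under the substitution x → x + 25). Hence m_α(x) = x^3 + 75x^2 + 1875x + 14471.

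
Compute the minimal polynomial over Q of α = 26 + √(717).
m_α(x) = x^2 - 52x - 41

From α - 26 = √(717), squaring gives (α - 26)^2 = 717, i.e. α^2 - 52α + 676 = 717, so α^2 - 52α - 41 = 0. The discriminant of x^2 - 52x - 41 is (-52)^2 - 4·(-41) = 2704 + 164 = 2868, and 4·(717) is not a perfect square in Q since 717 is squarefree and ≠ 1. Hence x^2 - 52x - 41 is irreducible over Q and is the minimal polynomial of α.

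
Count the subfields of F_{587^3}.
F_{587^3} has 2 subfields

The subfields of F_{p^n} are exactly the fields F_{p^d} for d | n (each is the fixed field of the unique index-d subgroup of Gal(F_{p^n}/F_p) ≅ Z/nZ). The divisors of n = 3 are {1, 3}, giving 2 subfields: F_{587^1}, F_{587^3}.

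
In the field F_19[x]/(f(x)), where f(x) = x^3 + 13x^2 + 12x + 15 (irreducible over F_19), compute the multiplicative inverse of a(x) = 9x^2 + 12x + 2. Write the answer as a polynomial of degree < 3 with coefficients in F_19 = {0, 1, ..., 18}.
a(x)^(-1) ≡ 12x^2 + 11x + 14 (mod f(x))

Since f is irreducible over F_19, F_19[x]/(f) is a field and a(x) ≠ 0 has an inverse. Apply the extended Euclidean algorithm to f(x) and a(x) in F_19[x]: f(x) = (17x + 2)·a(x) + (11x + 11);  a(x) = (6x + 2)·(11x + 11) + (18). The last nonzero remainder is the constant 18 = gcd(f, a) in F_19. Back-substituting through the division chain expresses 18 = s(x)·a(x) + t(x)·f(x) with s(x) ≡ 7x^2 + 8x + 5 (mod f), so (7x^2 + 8x + 5)·a(x) ≡ 18 (mod f). Multiplying by 18^(-1) ≡ 18 in F_19 gives a(x)^(-1) ≡ 18·(7x^2 + 8x + 5) ≡ 12x^2 + 11x + 14 (mod f). Check: (9x^2 + 12x + 2)·(12x^2 + 11x + 14) = 13x^4 + 15x^3 + 16x^2 + 9 ≡ 1 (mod x^3 + 13x^2 + 12x + 15).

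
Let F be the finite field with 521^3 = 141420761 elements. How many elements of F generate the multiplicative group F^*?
There are φ(141420760) = 50353920 primitive elements

F_q^* is cyclic of order q - 1 = 141420760. A cyclic group of order m has exactly φ(m) generators. Here m = 141420760 = 2^3 · 5 · 13 · 31^2 · 283, so the number of primitive elements is φ(141420760) = 50353920.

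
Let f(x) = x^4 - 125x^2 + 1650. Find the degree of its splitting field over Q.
[K : Q] = 4

Solving the quadratic in x^2: x^2 = (125 ± √(125^2 - 4·1650))/2 = (125 ± √9025)/2 = (125 ± 95)/2, giving x^2 = 15 or x^2 = 110. So f(x) = (x^2 - 15)(x^2 - 110) and the roots of f are ±√15, ±√110. Hence the splitting field is K = Q(√15, √110). Since 15 and 110 are distinct squarefree integers > 1, their product 1650 is not a perfect square, so √110 ∉ Q(√15). By the tower law [K:Q] = [Q(√15,√110):Q(√15)] · [Q(√15):Q] = 2 · 2 = 4.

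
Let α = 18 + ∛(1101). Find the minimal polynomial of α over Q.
m_α(x) = x^3 - 54x^2 + 972x - 6933

Set β = α - 18 = ∛(1101), so β^3 = 1101. Then (α - 18)^3 - 1101 = 0, i.e. α is a root of g(x) = (x - 18)^3 - 1101 = x^3 - 54x^2 + 972x - 6933. Since g(x) = h(x - 18) where h(x) = x^3 - 1101, and h is irreducible over Q (because 1101 is not a perfect cube, so h has no rational root, and a monic cubic with no rational root is irreducible), g is also irreducible (irreducibility is preserved under the substitution x → x - 18). Hence m_α(x) = x^3 - 54x^2 + 972x - 6933.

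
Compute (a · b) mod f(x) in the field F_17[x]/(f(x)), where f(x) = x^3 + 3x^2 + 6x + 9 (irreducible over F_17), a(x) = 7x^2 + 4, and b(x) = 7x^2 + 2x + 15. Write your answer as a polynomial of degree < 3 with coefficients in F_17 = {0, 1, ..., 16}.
a · b ≡ 8x + 16 (mod f(x))

Multiply in F_17[x]: a(x)·b(x) = (7x^2 + 4)·(7x^2 + 2x + 15) = 15x^4 + 14x^3 + 14x^2 + 8x + 9. This has degree ≥ 3, so divide by f(x) over F_17: 15x^4 + 14x^3 + 14x^2 + 8x + 9 = (15x + 3)·(x^3 + 3x^2 + 6x + 9) + (8x + 16). Hence a·b ≡ 8x + 16 (mod f). (F_17[x]/(f) is a field with 17^3 = 4913 elements since f is irreducible of degree 3.)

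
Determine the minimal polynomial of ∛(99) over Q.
m_α(x) = x^3 - 99

α satisfies α^3 = 99, so x^3 - 99 annihilates α. By the rational root test, a rational root p/q (in lowest terms) of x^3 - 99 would satisfy p^3 = 99 q^3, forcing q = 1 and p^3 = 99; but 99 is not a perfect cube, contradiction. A monic cubic over Q with no rational root is irreducible (any nontrivial factorization would include a linear factor). Hence x^3 - 99 is the minimal polynomial of α, and in particular [Q(α):Q] = 3.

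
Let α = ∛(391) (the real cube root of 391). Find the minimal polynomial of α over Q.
m_α(x) = x^3 - 391

α satisfies α^3 = 391, so x^3 - 391 annihilates α. By the rational root test, a rational root p/q (in lowest terms) of x^3 - 391 would satisfy p^3 = 391 q^3, forcing q = 1 and p^3 = 391; but 391 is not a perfect cube, contradiction. A monic cubic over Q with no rational root is irreducible (any nontrivial factorization would include a linear factor). Hence x^3 - 391 is the minimal polynomial of α, and in particular [Q(α):Q] = 3.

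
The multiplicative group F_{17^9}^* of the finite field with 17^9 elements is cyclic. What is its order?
|F_{17^9}^*| = 118587876496

F_{17^9} has 17^9 = 118587876497 elements; its multiplicative group consists of all nonzero elements, so |F_{17^9}^*| = 118587876497 - 1 = 118587876496. (It is cyclic since any finite subgroup of the multiplicative group of a field is cyclic.)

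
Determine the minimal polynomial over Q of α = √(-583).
m_α(x) = x^2 + 583

α satisfies α^2 + 583 = 0, so x^2 + 583 annihilates α. Since d = -583 is squarefree and ≠ 1, it is not a perfect square in Q, so x^2 + 583 has no rational root and is therefore irreducible over Q (a degree-2 polynomial over a field is irreducible iff it has no root). Hence m_α(x) = x^2 + 583.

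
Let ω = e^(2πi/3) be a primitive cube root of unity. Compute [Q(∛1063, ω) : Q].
[Q(∛1063, ω) : Q] = 6

[Q(∛1063):Q] = 3 (min poly x^3 - 1063, irreducible since 1063 is not a perfect cube). [Q(ω):Q] = 2 (min poly x^2 + x + 1). Since Q(∛1063) ⊂ R and ω ∉ R, we have ω ∉ Q(∛1063), so x^2 + x + 1 remains irreducible over Q(∛1063) and [Q(∛1063, ω) : Q(∛1063)] = 2. By the tower law, [Q(∛1063, ω) : Q] = 3 · 2 = 6. (In fact Q(∛1063, ω) is the splitting field of x^3 - 1063 over Q.)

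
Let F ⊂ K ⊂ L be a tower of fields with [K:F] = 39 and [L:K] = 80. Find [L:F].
[L:F] = 3120

The tower law says that for any tower of field extensions F ⊂ K ⊂ L with finite degrees, [L:F] = [L:K] · [K:F]. Here this gives [L:F] = 80 · 39 = 3120.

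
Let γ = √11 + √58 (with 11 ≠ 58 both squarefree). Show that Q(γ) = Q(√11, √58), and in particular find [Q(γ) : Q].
[Q(γ) : Q] = 4 (equivalently, Q(γ) = Q(√11, √58))

Obviously Q(γ) ⊆ Q(√11, √58), and [Q(√11, √58):Q] = 4 (since 11, 58 are distinct squarefree integers > 1 with 638 not a perfect square). To show equality we compute the minimal polynomial of γ. From γ = √11 + √58: γ^2 = 11 + 2√(638) + 58 = 69 + 2√(638), so γ^2 - 69 = 2√(638); squaring, (γ^2 - 69)^2 = 4·638, i.e. γ^4 - 138γ^2 + 4761 - 2552 = 0, i.e. γ^4 - 138γ^2 + 2209 = 0. So γ is a root of x^4 - 138x^2 + 2209. This polynomial is irreducible over Q: it has no rational root (each ±√11 ± √58 is irrational), and any factorization into two quadratics over Q would force √(638) ∈ Q (pairing opposite roots) or √11, √58 ∈ Q (other pairings), all impossible. Hence [Q(γ):Q] = 4 = [Q(√11, √58):Q], so Q(γ) = Q(√11, √58).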